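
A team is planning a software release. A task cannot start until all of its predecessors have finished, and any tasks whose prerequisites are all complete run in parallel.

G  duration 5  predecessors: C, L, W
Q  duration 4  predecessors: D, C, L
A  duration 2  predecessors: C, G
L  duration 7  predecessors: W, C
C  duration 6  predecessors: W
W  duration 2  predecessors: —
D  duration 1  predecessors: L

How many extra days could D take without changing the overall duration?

Critical path: W→C→L→G→A = 2+6+7+5+2 = 22, so the finish is 22 days.
Longest path through D: 20 days (earliest finish 16, latest finish 18).
Slack of D = 17 − 15 = 2 days.

2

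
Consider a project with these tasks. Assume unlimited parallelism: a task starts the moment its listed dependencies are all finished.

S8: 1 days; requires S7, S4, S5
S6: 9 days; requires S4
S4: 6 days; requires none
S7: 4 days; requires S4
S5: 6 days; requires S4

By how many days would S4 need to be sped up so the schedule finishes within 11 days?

4

Current finish: 15 days; target: 11.
S4 is on every critical path, so each day cut from S4 cuts the finish by one (this holds down to a finish of 10).
Need 15 − 11 = 4 days off S4 → S4 becomes 2 days, finish becomes 11.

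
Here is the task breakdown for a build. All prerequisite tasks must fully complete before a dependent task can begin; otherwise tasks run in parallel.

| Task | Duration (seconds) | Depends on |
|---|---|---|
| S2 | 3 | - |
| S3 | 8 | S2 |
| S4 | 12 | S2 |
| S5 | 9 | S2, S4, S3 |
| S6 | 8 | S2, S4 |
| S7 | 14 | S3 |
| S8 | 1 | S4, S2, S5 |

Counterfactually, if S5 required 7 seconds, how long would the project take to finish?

25

Actual critical path: S2→S4→S5→S8 = 3+12+9+1 = 25 ⇒ 25 seconds.
Since S5 is critical, the -2 change carries straight to that chain (now 23 seconds).
Now S2→S3→S7 = 3+8+14 = 25 is longest, so the finish becomes 25 seconds.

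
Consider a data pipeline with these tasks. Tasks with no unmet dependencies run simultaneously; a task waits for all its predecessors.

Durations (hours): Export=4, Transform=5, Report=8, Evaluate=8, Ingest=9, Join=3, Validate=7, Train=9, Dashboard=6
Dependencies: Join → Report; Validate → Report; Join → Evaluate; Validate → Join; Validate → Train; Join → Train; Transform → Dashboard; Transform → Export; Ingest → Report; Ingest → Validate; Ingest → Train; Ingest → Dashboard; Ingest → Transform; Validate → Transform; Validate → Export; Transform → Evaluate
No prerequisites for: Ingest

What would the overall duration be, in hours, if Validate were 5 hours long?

Critical path before the change: Ingest→Validate→Transform→Evaluate = 9+7+5+8 = 29 giving 29 hours.
Validate lies on that path, so at 5 hours the path becomes 27 hours.
The critical path is still Ingest→Validate→Transform→Evaluate; finish is now 27 hours.

27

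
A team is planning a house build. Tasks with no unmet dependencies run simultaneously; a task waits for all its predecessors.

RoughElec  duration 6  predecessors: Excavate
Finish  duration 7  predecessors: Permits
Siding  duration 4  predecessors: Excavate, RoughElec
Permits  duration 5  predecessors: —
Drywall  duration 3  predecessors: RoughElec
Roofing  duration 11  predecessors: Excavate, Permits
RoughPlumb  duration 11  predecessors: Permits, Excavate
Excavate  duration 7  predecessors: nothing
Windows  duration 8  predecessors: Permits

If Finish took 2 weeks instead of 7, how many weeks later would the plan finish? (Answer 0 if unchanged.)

Actual critical path: Excavate→Roofing = 7+11 = 18 ⇒ 18 weeks.
Finish has 6 weeks of float (longest path through it is 12).
The critical path is still Excavate→Roofing; finish is now 18 weeks.
Change in finish: 18 − 18 = +0 weeks.

0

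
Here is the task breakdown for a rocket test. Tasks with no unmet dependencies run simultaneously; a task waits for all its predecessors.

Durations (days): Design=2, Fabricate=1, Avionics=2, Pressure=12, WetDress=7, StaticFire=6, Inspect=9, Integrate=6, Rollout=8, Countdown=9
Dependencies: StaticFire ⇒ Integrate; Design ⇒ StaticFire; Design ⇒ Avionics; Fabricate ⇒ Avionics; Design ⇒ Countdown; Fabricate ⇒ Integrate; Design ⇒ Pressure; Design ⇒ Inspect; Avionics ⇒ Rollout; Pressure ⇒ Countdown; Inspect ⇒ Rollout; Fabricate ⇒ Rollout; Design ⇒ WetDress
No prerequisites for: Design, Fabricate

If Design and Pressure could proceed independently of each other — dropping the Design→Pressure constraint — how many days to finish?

With the dependency in place, Design→Pressure→Countdown = 2+12+9 = 23 sets the finish at 23 days.
Without Design→Pressure, Pressure's earliest start moves from 2 to 0.
New critical path: Pressure→Countdown = 12+9 = 21 ⇒ 21 days.

21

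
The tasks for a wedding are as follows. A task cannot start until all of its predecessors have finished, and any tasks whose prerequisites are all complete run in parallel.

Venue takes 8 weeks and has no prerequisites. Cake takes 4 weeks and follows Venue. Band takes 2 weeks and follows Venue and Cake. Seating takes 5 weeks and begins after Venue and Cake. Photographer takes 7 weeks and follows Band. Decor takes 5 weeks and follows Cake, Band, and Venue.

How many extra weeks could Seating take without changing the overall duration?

4

Critical path: Venue→Cake→Band→Photographer = 8+4+2+7 = 21, so the finish is 21 weeks.
The longest chain containing Seating totals 17 weeks.
Float = 21 − 17 = 4.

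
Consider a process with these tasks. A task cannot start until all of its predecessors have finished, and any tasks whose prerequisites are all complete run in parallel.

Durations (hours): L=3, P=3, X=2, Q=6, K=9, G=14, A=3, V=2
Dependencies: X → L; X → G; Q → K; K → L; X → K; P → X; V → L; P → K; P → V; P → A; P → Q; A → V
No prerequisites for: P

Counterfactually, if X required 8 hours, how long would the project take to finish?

25

The binding path is P→Q→K→L = 3+6+9+3 = 21; finish at 21 hours.
The longest path through X is only 19 hours, so X has float 2.
New critical path: P→X→G = 3+8+14 = 25 ⇒ 25 hours.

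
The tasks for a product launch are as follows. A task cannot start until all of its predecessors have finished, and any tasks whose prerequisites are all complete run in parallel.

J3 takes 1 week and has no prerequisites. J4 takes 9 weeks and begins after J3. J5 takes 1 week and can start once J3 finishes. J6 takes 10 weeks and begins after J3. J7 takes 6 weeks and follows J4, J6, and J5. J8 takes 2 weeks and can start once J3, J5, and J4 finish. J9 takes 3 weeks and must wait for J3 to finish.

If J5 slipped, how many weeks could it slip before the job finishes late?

J3→J6→J7 = 1+10+6 = 17 sets the makespan at 17 weeks.
J5 finishes as early as 2 and must finish by 11.
Float = 17 − 8 = 9.

9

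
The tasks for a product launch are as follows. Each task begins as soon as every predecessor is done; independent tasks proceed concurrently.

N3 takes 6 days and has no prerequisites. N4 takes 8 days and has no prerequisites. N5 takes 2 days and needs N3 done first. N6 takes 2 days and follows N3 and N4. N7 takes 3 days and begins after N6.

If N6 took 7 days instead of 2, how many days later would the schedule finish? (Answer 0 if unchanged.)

Actual critical path: N4→N6→N7 = 8+2+3 = 13 ⇒ 13 days.
N6 is on the critical path; changing it to 7 makes that path 18 days.
No other chain overtakes it, so the finish is 18 days.
Change in finish: 18 − 13 = +5 days.

5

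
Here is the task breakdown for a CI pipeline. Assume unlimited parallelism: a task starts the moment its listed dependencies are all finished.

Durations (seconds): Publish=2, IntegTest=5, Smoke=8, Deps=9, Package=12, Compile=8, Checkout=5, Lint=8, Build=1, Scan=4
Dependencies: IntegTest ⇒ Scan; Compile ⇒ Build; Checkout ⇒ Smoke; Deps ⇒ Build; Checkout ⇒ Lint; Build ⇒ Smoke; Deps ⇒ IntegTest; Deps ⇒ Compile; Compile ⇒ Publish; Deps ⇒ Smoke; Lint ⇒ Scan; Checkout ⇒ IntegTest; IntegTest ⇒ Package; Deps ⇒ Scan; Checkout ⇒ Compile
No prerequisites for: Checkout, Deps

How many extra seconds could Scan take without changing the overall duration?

8

The longest chain is Deps→Compile→Build→Smoke = 9+8+1+8 = 26; overall finish 26 seconds.
The longest chain containing Scan totals 18 seconds.
So Scan can slip 26 − 18 = 8 seconds.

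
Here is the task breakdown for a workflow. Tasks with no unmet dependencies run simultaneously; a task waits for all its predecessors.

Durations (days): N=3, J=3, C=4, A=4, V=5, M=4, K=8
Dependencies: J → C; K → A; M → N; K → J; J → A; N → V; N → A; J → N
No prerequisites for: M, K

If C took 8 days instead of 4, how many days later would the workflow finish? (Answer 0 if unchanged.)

The binding path is K→J→N→V = 8+3+3+5 = 19; finish at 19 days.
The longest path through C is only 15 days, so C has float 4.
The critical path is still K→J→N→V; finish is now 19 days.
Change in finish: 19 − 19 = +0 days.

0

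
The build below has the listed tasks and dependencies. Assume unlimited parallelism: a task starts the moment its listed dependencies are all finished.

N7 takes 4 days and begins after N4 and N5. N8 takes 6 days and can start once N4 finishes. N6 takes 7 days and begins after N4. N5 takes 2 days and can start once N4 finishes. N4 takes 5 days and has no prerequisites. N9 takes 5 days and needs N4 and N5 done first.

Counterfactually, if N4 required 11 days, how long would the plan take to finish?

18

Critical path before the change: N4→N5→N9 = 5+2+5 = 12 giving 12 days.
Since N4 is critical, the +6 change carries straight to that chain (now 18 days).
That remains the longest chain; total 18 days.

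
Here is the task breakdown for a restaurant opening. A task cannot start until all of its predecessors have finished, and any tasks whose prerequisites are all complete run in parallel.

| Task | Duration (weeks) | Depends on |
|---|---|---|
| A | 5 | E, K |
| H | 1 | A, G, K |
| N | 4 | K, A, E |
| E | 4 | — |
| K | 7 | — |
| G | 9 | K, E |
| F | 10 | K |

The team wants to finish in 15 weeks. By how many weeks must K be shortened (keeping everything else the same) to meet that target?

2

Current finish: 17 weeks; target: 15.
K is on every critical path, so each week cut from K cuts the finish by one (this holds down to a finish of 14).
Need 17 − 15 = 2 weeks off K → K becomes 5 weeks, finish becomes 15.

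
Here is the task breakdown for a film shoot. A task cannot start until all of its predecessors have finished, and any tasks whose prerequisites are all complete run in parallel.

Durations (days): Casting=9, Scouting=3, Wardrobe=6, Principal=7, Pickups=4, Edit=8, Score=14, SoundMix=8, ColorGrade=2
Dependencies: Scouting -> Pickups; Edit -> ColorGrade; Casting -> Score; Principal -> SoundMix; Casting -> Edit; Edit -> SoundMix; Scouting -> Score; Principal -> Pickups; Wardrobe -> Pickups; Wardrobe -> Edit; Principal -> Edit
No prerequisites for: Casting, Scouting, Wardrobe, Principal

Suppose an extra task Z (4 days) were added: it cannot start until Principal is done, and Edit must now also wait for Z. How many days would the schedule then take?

27

Originally the schedule takes 25 days.
With Z inserted, Edit now waits for max(Casting, Wardrobe, Principal, Z).
New critical path: Principal→Z→Edit→SoundMix = 7+4+8+8 = 27 ⇒ 27 days.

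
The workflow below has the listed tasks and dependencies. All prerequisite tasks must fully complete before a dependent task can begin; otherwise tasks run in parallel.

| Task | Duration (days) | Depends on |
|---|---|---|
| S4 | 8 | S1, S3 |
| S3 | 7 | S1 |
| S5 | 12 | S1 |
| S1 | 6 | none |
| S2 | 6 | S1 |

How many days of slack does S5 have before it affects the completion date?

S1→S3→S4 = 6+7+8 = 21 sets the makespan at 21 days.
S5 finishes as early as 18 and must finish by 21.
Float = 21 − 18 = 3.

3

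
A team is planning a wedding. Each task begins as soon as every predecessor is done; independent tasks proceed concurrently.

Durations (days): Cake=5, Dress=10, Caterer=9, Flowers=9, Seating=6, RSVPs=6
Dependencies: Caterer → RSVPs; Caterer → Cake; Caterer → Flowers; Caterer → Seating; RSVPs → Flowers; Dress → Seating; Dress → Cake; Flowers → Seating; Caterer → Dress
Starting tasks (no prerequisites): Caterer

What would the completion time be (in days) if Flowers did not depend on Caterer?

Original critical path: Caterer→RSVPs→Flowers→Seating = 9+6+9+6 = 30 ⇒ 30 days.
Dropping Caterer→Flowers doesn't change Flowers's earliest start (15); another predecessor still binds.
The longest chain is now Caterer→RSVPs→Flowers→Seating = 9+6+9+6 = 30, so the plan takes 30 days.

30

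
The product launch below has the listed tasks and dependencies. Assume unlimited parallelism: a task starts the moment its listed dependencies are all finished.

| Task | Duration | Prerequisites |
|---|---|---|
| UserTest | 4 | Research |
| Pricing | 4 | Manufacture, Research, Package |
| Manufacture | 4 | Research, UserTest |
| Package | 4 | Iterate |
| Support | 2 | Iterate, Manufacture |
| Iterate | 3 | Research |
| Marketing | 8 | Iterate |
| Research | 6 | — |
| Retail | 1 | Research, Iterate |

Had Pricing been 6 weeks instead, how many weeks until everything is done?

As given, the longest chain is Research→UserTest→Manufacture→Pricing = 6+4+4+4 = 18, so the finish is 18 weeks.
Pricing lies on that path, so at 6 weeks the path becomes 20 weeks.
That remains the longest chain; total 20 weeks.

20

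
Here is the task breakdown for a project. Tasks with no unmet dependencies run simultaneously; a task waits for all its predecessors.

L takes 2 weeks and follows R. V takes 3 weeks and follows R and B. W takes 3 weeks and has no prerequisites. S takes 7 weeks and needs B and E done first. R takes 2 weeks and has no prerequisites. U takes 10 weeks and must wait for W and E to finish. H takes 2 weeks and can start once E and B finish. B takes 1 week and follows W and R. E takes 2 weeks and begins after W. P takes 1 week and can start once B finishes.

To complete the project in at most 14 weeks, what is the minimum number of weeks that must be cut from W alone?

1

Current finish: 15 weeks; target: 14.
W is on every critical path, so each week cut from W cuts the finish by one (this holds down to a finish of 13).
Need 15 − 14 = 1 week off W → W becomes 2 weeks, finish becomes 14.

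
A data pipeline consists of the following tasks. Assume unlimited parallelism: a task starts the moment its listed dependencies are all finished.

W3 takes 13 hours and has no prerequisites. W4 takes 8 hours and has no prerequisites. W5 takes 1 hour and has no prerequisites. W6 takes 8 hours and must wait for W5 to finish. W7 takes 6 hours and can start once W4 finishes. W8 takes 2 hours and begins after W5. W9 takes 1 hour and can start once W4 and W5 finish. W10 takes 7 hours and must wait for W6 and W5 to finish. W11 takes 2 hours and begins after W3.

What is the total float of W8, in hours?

Critical path: W5→W6→W10 = 1+8+7 = 16, so the finish is 16 hours.
The longest chain containing W8 totals 3 hours.
So W8 can slip 16 − 3 = 13 hours.

13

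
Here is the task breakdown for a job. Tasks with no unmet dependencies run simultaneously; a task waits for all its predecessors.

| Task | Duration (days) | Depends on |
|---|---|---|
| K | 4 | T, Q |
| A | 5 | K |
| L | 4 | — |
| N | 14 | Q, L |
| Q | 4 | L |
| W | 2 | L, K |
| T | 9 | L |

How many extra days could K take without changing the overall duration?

0

L→Q→N = 4+4+14 = 22 sets the makespan at 22 days.
K finishes as early as 17 and must finish by 17.
Float = 22 − 22 = 0.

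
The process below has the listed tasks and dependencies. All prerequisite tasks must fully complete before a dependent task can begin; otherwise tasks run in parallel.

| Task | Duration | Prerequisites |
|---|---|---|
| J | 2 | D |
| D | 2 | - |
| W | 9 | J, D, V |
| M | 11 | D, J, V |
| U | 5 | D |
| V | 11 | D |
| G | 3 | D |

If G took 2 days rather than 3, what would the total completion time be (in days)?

The binding path is D→V→M = 2+11+11 = 24; finish at 24 days.
The longest path through G is only 5 days, so G has float 19.
No other chain overtakes it, so the finish is 24 days.

24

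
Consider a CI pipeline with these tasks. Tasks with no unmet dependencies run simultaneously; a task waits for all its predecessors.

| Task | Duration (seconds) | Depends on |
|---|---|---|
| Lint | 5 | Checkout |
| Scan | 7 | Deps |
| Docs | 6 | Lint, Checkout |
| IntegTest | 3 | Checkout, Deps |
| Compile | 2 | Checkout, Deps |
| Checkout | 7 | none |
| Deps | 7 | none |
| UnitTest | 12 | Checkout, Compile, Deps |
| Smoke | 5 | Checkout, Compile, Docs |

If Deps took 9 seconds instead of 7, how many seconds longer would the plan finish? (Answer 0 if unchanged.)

0

As given, the longest chain is Checkout→Lint→Docs→Smoke = 7+5+6+5 = 23, so the finish is 23 seconds.
Deps has 2 seconds of float (longest path through it is 21).
No other chain overtakes it, so the finish is 23 seconds.
Change in finish: 23 − 23 = +0 seconds.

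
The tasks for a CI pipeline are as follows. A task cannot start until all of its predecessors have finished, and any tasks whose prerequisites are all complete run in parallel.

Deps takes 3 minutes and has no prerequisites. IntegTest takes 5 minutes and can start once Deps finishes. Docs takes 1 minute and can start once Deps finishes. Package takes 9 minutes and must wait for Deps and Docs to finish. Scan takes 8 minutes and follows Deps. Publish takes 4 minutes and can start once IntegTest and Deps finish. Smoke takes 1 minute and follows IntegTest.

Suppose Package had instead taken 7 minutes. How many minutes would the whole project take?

As given, the longest chain is Deps→Docs→Package = 3+1+9 = 13, so the finish is 13 minutes.
Package is on the critical path; changing it to 7 makes that path 11 minutes.
New critical path: Deps→IntegTest→Publish = 3+5+4 = 12 ⇒ 12 minutes.

12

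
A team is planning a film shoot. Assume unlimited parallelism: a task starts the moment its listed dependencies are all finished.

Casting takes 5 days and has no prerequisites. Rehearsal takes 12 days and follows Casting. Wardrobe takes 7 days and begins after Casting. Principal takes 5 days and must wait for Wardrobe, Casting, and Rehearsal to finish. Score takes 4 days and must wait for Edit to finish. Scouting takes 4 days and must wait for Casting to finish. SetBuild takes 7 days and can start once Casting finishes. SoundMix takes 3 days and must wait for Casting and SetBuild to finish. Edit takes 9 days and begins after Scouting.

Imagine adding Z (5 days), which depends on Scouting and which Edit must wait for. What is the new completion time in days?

27

Originally the film shoot takes 22 days.
With Z inserted, Edit now waits for max(Scouting, Z).
New critical path: Casting→Scouting→Z→Edit→Score = 5+4+5+9+4 = 27 ⇒ 27 days.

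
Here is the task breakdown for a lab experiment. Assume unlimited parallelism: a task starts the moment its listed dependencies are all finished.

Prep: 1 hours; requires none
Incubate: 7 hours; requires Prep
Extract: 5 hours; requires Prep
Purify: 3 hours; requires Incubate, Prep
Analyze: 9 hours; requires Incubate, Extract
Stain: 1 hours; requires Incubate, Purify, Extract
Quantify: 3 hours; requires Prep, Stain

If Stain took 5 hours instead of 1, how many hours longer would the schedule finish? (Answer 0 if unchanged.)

Critical path before the change: Prep→Incubate→Analyze = 1+7+9 = 17 giving 17 hours.
The longest path through Stain is only 15 hours, so Stain has float 2.
Now Prep→Incubate→Purify→Stain→Quantify = 1+7+3+5+3 = 19 is longest, so the finish becomes 19 hours.
Change in finish: 19 − 17 = +2 hours.

2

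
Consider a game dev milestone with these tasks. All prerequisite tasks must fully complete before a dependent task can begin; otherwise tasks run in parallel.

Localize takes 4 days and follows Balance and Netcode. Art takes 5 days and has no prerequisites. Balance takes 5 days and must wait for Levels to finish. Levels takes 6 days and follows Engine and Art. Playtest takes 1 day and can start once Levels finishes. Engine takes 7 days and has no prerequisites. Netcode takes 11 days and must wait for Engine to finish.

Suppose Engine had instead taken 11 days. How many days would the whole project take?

26

Baseline: Engine→Levels→Balance→Localize = 7+6+5+4 = 22 → 22 days.
Engine lies on that path, so at 11 days the path becomes 26 days.
That remains the longest chain; total 26 days.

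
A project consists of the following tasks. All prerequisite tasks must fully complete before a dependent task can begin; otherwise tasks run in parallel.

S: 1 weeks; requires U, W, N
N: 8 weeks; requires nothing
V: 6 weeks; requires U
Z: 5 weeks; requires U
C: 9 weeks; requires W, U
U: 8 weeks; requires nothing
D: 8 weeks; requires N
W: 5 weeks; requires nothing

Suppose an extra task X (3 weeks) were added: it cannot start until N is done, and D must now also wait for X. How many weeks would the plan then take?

Originally the plan takes 17 weeks.
With X inserted, D now waits for max(N, X).
New critical path: N→X→D = 8+3+8 = 19 ⇒ 19 weeks.

19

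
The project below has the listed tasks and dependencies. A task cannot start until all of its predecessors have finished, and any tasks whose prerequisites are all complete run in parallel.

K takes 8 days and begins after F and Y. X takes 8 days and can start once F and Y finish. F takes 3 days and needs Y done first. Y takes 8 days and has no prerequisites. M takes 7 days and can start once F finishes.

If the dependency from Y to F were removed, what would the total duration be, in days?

16

Before: longest chain Y→F→K = 8+3+8 = 19, finish 19.
Without Y→F, F's earliest start moves from 8 to 0.
New critical path: Y→K = 8+8 = 16 ⇒ 16 days.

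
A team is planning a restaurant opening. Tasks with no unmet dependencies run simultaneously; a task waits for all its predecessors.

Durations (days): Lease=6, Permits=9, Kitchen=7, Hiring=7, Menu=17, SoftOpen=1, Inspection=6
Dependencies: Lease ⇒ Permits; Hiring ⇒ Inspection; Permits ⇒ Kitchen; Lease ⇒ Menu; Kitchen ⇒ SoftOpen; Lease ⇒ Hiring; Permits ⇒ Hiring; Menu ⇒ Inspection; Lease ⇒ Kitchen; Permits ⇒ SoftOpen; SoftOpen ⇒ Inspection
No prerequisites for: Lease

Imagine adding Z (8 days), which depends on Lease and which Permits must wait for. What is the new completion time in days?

Originally the project takes 29 days.
With Z inserted, Permits now waits for max(Lease, Z).
New critical path: Lease→Z→Permits→Kitchen→SoftOpen→Inspection = 6+8+9+7+1+6 = 37 ⇒ 37 days.

37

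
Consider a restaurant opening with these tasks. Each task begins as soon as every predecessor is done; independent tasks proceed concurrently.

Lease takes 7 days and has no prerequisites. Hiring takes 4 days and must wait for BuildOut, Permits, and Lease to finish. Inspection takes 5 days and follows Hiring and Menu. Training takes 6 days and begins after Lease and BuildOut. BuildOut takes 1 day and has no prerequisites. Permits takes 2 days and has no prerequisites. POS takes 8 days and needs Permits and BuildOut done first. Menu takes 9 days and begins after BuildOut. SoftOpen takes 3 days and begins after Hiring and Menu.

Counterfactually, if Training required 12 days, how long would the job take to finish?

19

Actual critical path: Lease→Hiring→Inspection = 7+4+5 = 16 ⇒ 16 days.
Training has 3 days of float (longest path through it is 13).
New critical path: Lease→Training = 7+12 = 19 ⇒ 19 days.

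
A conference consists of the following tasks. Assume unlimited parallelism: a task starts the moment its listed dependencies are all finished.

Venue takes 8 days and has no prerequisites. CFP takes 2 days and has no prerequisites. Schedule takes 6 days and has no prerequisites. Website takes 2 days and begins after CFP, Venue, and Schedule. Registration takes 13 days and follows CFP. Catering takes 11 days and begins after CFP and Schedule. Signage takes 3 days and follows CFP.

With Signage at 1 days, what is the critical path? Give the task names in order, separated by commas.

As given, the longest chain is Schedule→Catering = 6+11 = 17, so the finish is 17 days.
Signage is off the critical path — its longest chain is 5 days, giving 12 of slack.
The critical path is still Schedule→Catering; finish is now 17 days.

Schedule, Catering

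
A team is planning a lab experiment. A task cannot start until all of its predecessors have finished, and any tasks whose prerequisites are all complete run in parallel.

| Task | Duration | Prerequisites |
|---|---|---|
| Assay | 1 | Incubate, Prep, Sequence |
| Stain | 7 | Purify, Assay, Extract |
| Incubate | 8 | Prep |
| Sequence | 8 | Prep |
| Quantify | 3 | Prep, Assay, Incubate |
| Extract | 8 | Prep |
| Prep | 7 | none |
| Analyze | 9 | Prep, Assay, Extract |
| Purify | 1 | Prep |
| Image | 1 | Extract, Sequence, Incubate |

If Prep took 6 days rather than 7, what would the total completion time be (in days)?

Critical path before the change: Prep→Incubate→Assay→Analyze = 7+8+1+9 = 25 giving 25 days.
Prep lies on that path, so at 6 days the path becomes 24 days.
That remains the longest chain; total 24 days.

24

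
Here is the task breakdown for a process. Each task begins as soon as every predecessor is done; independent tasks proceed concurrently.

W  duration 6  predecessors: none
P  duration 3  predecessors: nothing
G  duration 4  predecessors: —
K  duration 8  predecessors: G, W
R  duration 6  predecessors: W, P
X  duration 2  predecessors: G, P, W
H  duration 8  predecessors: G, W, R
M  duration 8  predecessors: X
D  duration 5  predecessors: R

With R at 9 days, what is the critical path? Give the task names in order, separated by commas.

The binding path is W→R→H = 6+6+8 = 20; finish at 20 days.
R lies on that path, so at 9 days the path becomes 23 days.
The critical path is still W→R→H; finish is now 23 days.

W, R, H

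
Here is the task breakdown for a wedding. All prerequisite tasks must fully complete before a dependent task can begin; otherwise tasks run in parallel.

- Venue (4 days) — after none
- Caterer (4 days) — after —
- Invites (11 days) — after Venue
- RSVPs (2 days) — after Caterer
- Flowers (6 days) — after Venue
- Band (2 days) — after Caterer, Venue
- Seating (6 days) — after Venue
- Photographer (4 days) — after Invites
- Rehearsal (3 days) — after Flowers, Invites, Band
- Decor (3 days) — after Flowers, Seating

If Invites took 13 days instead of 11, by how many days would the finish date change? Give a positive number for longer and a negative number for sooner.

2

The binding path is Venue→Invites→Photographer = 4+11+4 = 19; finish at 19 days.
Invites lies on that path, so at 13 days the path becomes 21 days.
That remains the longest chain; total 21 days.
Change in finish: 21 − 19 = +2 days.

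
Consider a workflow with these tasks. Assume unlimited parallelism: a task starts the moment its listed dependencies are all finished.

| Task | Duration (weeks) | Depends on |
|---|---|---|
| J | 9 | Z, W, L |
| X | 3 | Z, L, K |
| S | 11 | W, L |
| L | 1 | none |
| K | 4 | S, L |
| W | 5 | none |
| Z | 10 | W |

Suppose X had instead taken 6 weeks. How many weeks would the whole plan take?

The binding path is W→Z→J = 5+10+9 = 24; finish at 24 weeks.
The longest path through X is only 23 weeks, so X has float 1.
Now W→S→K→X = 5+11+4+6 = 26 is longest, so the finish becomes 26 weeks.

26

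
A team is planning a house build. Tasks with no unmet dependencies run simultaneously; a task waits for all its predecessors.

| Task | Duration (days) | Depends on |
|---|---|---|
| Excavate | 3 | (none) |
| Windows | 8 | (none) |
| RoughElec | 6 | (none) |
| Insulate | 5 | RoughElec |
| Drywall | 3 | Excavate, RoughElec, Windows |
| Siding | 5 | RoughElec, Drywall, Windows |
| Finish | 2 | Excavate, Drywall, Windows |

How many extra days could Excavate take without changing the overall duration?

5

Windows→Drywall→Siding = 8+3+5 = 16 sets the makespan at 16 days.
The longest chain containing Excavate totals 11 days.
So Excavate can slip 8 − 3 = 5 days.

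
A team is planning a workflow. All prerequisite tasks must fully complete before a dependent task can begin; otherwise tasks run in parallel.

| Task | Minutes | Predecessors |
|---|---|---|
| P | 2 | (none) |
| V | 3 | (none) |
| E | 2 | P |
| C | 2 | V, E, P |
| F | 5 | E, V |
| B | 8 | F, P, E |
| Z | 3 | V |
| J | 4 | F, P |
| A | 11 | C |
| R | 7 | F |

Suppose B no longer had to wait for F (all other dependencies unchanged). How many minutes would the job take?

17

With the dependency in place, P→E→C→A = 2+2+2+11 = 17 sets the finish at 17 minutes.
Without F→B, B's earliest start moves from 9 to 4.
After: P→E→C→A = 2+2+2+11 = 17 → 17 minutes.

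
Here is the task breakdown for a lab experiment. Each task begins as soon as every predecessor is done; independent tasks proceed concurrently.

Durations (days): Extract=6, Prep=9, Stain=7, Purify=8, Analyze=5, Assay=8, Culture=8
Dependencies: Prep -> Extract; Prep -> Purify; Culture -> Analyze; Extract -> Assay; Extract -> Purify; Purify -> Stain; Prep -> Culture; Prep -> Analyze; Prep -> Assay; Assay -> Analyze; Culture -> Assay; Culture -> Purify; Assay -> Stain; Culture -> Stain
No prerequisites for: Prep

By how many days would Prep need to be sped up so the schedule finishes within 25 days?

7

Current finish: 32 days; target: 25.
Prep is on every critical path, so each day cut from Prep cuts the finish by one (this holds down to a finish of 24).
Need 32 − 25 = 7 days off Prep → Prep becomes 2 days, finish becomes 25.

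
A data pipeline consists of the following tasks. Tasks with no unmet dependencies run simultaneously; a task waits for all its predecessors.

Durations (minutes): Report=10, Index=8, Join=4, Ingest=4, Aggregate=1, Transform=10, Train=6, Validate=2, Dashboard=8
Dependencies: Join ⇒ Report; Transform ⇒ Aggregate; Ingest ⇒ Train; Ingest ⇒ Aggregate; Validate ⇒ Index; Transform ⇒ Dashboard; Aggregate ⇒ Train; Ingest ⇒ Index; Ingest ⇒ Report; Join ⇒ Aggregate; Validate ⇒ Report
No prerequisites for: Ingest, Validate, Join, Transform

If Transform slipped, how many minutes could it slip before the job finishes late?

0

The longest chain is Transform→Dashboard = 10+8 = 18; overall finish 18 minutes.
Transform finishes as early as 10 and must finish by 10.
Slack of Transform = 0 − 0 = 0 minutes.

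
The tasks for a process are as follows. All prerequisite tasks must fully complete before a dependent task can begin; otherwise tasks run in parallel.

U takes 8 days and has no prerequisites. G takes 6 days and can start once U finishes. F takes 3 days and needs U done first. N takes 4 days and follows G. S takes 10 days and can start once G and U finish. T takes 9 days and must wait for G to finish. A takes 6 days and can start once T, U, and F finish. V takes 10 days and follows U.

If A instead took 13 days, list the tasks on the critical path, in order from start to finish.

Critical path before the change: U→G→T→A = 8+6+9+6 = 29 giving 29 days.
A is on the critical path; changing it to 13 makes that path 36 days.
No other chain overtakes it, so the finish is 36 days.

U, G, T, A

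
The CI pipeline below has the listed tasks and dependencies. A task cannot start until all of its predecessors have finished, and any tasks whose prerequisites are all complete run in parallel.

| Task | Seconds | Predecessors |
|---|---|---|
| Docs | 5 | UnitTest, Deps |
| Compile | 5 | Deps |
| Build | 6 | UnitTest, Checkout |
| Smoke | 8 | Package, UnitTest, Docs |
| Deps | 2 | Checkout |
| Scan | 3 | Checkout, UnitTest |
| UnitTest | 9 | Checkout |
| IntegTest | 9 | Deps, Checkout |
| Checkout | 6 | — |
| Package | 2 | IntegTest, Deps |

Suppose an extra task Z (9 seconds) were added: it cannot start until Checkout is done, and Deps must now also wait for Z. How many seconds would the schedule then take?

36

Originally the schedule takes 28 seconds.
With Z inserted, Deps now waits for max(Checkout, Z).
New critical path: Checkout→Z→Deps→IntegTest→Package→Smoke = 6+9+2+9+2+8 = 36 ⇒ 36 seconds.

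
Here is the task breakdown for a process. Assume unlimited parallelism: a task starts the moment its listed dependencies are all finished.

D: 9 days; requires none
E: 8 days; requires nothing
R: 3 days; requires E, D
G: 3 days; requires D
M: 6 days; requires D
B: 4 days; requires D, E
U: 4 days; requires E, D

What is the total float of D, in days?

0

D→M = 9+6 = 15 sets the makespan at 15 days.
D finishes as early as 9 and must finish by 9.
So D can slip 9 − 9 = 0 days.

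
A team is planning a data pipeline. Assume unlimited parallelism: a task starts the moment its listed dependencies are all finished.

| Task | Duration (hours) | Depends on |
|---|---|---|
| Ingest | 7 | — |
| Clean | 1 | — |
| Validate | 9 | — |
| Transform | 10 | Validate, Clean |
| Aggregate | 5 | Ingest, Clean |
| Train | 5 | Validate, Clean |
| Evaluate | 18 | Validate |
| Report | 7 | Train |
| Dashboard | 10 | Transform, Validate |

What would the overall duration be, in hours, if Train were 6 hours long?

As given, the longest chain is Validate→Transform→Dashboard = 9+10+10 = 29, so the finish is 29 hours.
The longest path through Train is only 21 hours, so Train has float 8.
No other chain overtakes it, so the finish is 29 hours.

29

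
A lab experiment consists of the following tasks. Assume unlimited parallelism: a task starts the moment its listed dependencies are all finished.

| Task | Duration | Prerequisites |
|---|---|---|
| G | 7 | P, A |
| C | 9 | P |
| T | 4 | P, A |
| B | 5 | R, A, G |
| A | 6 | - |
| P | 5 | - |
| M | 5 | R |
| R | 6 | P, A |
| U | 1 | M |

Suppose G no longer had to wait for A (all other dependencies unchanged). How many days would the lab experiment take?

18

With the dependency in place, A→G→B = 6+7+5 = 18 sets the finish at 18 days.
Without A→G, G's earliest start moves from 6 to 5.
The longest chain is now A→R→M→U = 6+6+5+1 = 18, so the lab experiment takes 18 days.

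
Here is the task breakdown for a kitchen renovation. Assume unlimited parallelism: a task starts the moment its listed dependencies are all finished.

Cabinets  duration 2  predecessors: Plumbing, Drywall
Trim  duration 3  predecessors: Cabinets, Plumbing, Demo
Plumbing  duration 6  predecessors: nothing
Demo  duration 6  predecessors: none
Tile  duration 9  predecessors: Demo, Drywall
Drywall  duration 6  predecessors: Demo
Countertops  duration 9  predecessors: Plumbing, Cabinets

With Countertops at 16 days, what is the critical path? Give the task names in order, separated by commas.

Demo, Drywall, Cabinets, Countertops

Critical path before the change: Demo→Drywall→Cabinets→Countertops = 6+6+2+9 = 23 giving 23 days.
Countertops is on the critical path; changing it to 16 makes that path 30 days.
The critical path is still Demo→Drywall→Cabinets→Countertops; finish is now 30 days.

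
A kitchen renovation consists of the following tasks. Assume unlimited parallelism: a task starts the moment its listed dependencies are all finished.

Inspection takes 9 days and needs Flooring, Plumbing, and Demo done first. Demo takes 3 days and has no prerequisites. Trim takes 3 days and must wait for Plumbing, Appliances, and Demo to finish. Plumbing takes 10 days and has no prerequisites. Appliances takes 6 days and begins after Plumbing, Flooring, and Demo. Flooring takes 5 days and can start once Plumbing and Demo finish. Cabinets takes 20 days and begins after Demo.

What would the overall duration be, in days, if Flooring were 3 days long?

23

As given, the longest chain is Plumbing→Flooring→Inspection = 10+5+9 = 24, so the finish is 24 days.
Flooring lies on that path, so at 3 days the path becomes 22 days.
Now Demo→Cabinets = 3+20 = 23 is longest, so the finish becomes 23 days.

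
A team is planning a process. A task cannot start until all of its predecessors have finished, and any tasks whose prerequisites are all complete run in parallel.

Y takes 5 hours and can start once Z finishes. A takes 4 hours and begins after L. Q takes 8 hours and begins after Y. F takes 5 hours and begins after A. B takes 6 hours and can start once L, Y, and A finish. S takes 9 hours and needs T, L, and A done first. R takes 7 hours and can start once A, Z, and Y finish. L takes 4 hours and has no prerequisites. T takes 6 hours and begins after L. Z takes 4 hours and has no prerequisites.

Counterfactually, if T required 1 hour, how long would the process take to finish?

Baseline: L→T→S = 4+6+9 = 19 → 19 hours.
Since T is critical, the -5 change carries straight to that chain (now 14 hours).
New critical path: Z→Y→Q = 4+5+8 = 17 ⇒ 17 hours.

17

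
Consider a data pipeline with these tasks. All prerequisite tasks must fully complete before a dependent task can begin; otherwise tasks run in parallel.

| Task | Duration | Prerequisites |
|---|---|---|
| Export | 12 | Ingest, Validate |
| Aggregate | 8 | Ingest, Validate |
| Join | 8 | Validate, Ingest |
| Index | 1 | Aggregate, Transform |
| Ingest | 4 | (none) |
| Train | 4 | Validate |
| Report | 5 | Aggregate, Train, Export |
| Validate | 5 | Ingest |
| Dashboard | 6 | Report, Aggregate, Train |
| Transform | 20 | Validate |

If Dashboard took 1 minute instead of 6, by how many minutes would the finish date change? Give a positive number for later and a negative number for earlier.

-2

Actual critical path: Ingest→Validate→Export→Report→Dashboard = 4+5+12+5+6 = 32 ⇒ 32 minutes.
Since Dashboard is critical, the -5 change carries straight to that chain (now 27 minutes).
Now Ingest→Validate→Transform→Index = 4+5+20+1 = 30 is longest, so the finish becomes 30 minutes.
Change in finish: 30 − 32 = -2 minutes.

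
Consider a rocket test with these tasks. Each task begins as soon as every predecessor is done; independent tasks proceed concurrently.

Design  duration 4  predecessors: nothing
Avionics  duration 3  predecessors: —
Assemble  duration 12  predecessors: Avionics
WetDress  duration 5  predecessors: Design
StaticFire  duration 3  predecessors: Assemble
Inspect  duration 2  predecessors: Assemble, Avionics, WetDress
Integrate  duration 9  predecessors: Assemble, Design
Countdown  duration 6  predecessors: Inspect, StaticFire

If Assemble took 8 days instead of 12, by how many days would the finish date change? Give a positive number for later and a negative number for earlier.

-4

Critical path before the change: Avionics→Assemble→StaticFire→Countdown = 3+12+3+6 = 24 giving 24 days.
Assemble is on the critical path; changing it to 8 makes that path 20 days.
That remains the longest chain; total 20 days.
Change in finish: 20 − 24 = -4 days.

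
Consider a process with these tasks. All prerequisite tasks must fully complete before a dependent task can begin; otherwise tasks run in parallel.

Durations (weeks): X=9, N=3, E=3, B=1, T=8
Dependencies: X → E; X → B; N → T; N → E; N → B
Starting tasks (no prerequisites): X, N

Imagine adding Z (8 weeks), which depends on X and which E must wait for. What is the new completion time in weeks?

20

Originally the process takes 12 weeks.
With Z inserted, E now waits for max(X, N, Z).
New critical path: X→Z→E = 9+8+3 = 20 ⇒ 20 weeks.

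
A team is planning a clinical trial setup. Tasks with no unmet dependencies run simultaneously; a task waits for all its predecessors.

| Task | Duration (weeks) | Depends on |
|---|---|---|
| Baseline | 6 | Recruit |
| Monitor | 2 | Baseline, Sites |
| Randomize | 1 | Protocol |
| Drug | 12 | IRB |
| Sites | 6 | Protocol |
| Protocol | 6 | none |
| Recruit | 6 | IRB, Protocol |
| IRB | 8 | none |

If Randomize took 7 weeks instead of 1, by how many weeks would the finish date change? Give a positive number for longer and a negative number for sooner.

0

As given, the longest chain is IRB→Recruit→Baseline→Monitor = 8+6+6+2 = 22, so the finish is 22 weeks.
Randomize has 15 weeks of float (longest path through it is 7).
That remains the longest chain; total 22 weeks.
Change in finish: 22 − 22 = +0 weeks.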